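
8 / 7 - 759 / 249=-1107 / 581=-1.91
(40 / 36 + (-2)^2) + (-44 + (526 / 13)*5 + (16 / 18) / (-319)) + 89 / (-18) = 158.47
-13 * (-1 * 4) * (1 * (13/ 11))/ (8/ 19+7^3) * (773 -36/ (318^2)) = 2535354224/ 18328725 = 138.33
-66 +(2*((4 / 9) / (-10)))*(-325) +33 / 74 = -36.67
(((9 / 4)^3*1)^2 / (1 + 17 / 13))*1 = 56.22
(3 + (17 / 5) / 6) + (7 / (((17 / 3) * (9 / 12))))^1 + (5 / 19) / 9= 152413 / 29070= 5.24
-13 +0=-13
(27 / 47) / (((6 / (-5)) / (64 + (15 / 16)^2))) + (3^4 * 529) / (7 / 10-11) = -4191.16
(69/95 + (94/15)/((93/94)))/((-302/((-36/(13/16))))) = 1.04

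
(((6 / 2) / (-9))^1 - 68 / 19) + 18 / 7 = -535 / 399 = -1.34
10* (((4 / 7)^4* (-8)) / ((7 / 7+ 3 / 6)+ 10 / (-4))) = 20480 / 2401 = 8.53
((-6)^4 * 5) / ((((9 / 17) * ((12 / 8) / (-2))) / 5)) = -81600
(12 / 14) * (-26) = -156 / 7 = -22.29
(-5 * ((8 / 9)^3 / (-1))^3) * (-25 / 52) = -4194304000 / 5036466357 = -0.83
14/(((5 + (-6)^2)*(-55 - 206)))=-14/10701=-0.00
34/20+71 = 727/10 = 72.70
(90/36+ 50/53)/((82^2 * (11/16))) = 730/980023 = 0.00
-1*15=-15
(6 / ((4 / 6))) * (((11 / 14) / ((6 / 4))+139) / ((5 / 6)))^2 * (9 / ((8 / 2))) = 27815076 / 49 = 567654.61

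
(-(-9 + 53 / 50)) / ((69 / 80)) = 3176 / 345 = 9.21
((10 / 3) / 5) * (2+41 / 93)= 454 / 279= 1.63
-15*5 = -75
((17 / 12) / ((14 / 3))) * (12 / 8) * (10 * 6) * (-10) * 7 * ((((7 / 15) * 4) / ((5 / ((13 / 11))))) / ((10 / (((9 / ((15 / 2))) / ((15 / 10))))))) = -18564 / 275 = -67.51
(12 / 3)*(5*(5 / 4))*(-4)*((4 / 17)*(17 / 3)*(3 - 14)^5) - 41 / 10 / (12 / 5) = 515363159 / 24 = 21473464.96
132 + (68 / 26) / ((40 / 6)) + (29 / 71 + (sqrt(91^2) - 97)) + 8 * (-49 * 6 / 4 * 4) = -20538589 / 9230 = -2225.20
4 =4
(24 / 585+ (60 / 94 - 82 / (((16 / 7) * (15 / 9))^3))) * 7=-2640545131 / 469248000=-5.63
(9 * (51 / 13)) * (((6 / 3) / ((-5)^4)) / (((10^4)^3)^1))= 459 / 4062500000000000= 0.00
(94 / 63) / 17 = 94 / 1071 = 0.09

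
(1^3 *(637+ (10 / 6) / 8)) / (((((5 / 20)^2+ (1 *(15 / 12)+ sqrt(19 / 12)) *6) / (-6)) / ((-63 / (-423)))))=-7401812 / 329+ 978752 *sqrt(57) / 329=-37.68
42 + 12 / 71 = 2994 / 71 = 42.17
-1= -1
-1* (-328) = 328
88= 88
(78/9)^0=1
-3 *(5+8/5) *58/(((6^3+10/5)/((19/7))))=-14.30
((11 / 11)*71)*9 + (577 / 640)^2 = 262067329 / 409600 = 639.81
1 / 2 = 0.50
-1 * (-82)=82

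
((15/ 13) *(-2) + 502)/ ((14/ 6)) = 2784/ 13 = 214.15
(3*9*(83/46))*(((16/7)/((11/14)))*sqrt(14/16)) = 8964*sqrt(14)/253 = 132.57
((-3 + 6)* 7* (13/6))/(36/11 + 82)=143/268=0.53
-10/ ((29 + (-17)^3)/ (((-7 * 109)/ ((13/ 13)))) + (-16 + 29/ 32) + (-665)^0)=48832/ 37565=1.30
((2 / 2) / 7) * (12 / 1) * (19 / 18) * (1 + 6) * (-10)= -380 / 3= -126.67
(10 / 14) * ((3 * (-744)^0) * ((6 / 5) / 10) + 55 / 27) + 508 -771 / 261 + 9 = 14134352 / 27405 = 515.76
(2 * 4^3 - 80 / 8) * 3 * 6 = 2124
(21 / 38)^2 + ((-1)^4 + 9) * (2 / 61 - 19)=-16680179 / 88084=-189.37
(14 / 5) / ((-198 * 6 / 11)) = -7 / 270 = -0.03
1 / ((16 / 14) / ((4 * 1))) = 7 / 2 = 3.50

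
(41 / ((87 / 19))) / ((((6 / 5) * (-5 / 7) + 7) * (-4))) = -5453 / 14964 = -0.36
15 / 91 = 0.16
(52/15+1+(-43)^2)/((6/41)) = 569941/45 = 12665.36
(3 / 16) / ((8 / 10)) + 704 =704.23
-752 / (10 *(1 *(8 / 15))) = -141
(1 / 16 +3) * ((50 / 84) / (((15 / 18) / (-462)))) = -8085 / 8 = -1010.62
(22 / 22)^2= 1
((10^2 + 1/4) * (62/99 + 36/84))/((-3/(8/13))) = -586262/27027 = -21.69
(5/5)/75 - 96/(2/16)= -767.99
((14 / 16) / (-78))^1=-7 / 624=-0.01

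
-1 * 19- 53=-72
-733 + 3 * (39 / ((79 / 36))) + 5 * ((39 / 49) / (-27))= -679.83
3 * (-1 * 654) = -1962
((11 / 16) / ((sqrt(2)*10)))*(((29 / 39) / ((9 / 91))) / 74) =2233*sqrt(2) / 639360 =0.00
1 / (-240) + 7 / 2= 839 / 240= 3.50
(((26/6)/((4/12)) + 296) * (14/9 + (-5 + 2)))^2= 1792921/9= 199213.44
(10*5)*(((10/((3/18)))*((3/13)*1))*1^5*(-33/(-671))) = 27000/793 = 34.05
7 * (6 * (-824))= -34608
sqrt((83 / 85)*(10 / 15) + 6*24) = sqrt(9405930) / 255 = 12.03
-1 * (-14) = 14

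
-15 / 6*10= -25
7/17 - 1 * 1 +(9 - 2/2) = 126/17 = 7.41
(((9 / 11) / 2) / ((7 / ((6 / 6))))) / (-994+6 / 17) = -153 / 2601368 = -0.00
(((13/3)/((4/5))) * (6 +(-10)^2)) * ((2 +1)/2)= 3445/4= 861.25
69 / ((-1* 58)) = -69 / 58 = -1.19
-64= -64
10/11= 0.91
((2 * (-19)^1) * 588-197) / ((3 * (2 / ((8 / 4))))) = -22541 / 3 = -7513.67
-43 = -43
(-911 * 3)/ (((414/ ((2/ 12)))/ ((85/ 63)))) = -77435/ 52164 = -1.48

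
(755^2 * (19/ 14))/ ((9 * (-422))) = -10830475/ 53172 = -203.69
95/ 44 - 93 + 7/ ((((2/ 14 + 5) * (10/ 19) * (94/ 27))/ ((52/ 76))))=-3736159/ 41360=-90.33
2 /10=1 /5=0.20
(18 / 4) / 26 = 9 / 52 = 0.17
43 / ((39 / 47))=2021 / 39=51.82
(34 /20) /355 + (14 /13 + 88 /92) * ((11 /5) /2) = 2379323 /1061450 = 2.24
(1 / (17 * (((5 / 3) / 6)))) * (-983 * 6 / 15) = -35388 / 425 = -83.27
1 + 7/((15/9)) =26/5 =5.20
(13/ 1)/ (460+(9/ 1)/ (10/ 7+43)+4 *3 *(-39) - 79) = -4043/ 26994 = -0.15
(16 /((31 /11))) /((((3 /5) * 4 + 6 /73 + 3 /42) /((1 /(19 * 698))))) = 449680 /2682365489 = 0.00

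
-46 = -46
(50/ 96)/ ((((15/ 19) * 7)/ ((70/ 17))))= 475/ 1224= 0.39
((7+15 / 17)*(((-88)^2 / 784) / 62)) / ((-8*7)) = -8107 / 361522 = -0.02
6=6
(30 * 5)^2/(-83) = -271.08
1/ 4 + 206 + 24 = 921/ 4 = 230.25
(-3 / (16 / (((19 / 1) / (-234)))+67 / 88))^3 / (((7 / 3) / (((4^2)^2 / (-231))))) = -2937107644416 / 1732239112539965351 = -0.00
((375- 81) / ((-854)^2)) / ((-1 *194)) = -3 / 1443748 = -0.00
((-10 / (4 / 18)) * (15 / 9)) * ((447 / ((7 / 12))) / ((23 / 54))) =-21724200 / 161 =-134932.92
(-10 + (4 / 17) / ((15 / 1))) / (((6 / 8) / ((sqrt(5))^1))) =-10184 * sqrt(5) / 765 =-29.77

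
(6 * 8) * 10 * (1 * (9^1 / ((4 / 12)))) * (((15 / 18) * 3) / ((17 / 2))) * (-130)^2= 1095120000 / 17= 64418823.53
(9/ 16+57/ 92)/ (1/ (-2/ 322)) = -435/ 59248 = -0.01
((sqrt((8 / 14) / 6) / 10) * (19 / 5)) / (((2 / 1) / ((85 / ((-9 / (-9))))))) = 323 * sqrt(42) / 420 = 4.98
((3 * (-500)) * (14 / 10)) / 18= -350 / 3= -116.67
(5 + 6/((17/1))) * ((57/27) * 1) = 1729/153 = 11.30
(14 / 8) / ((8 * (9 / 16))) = 7 / 18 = 0.39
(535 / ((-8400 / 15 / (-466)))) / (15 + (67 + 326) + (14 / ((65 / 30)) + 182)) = 324103 / 434224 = 0.75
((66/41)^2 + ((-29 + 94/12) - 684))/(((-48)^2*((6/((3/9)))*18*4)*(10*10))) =-283447/120466538496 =-0.00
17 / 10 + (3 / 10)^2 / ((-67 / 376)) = 1.19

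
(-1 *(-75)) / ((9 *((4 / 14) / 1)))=175 / 6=29.17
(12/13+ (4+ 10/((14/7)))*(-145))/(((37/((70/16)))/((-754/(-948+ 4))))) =-17207295/139712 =-123.16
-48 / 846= -8 / 141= -0.06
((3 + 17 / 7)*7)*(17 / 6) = 323 / 3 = 107.67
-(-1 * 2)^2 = -4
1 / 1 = 1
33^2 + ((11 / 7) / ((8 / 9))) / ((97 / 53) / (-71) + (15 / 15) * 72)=16517218113 / 15166984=1089.02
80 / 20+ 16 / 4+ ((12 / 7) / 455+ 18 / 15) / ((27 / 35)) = 870 / 91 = 9.56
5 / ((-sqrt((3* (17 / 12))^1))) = -10* sqrt(17) / 17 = -2.43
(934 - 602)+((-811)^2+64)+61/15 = 9871816/15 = 658121.07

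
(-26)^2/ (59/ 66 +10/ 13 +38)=580008/ 34031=17.04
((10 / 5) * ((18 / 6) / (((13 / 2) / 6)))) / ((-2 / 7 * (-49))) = 36 / 91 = 0.40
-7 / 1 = -7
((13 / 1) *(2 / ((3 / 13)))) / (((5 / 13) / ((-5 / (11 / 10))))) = -1331.52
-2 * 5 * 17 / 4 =-85 / 2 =-42.50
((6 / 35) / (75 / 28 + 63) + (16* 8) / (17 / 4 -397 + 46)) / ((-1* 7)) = 0.05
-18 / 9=-2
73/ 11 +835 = 9258/ 11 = 841.64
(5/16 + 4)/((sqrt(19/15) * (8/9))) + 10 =621 * sqrt(285)/2432 + 10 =14.31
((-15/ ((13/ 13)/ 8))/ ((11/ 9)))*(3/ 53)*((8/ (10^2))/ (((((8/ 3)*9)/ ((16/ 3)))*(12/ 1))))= -24/ 2915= -0.01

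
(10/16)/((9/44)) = 55/18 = 3.06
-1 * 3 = -3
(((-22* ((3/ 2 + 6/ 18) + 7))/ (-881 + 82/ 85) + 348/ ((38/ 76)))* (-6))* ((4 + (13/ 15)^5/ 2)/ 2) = -1007157337472167/ 113607056250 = -8865.27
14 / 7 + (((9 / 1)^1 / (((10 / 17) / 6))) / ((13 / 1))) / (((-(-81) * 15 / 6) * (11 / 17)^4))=31389664 / 14274975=2.20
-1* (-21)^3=9261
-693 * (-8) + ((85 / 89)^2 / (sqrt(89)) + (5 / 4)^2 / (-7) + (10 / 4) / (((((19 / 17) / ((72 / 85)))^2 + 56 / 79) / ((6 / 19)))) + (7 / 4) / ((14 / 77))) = 7225 * sqrt(89) / 704969 + 11857077058761 / 2134977712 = 5553.82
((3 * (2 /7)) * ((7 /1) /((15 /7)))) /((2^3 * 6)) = 7 /120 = 0.06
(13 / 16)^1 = 13 / 16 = 0.81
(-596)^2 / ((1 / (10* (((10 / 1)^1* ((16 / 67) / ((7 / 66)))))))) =37510809600 / 469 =79980404.26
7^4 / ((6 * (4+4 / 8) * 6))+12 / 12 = 2563 / 162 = 15.82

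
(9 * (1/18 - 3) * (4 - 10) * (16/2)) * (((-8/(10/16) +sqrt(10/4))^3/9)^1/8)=-14529632/375 +1309153 * sqrt(10)/300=-24946.00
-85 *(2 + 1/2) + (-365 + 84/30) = -5747/10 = -574.70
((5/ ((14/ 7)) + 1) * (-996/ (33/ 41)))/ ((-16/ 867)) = 20652807/ 88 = 234690.99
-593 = -593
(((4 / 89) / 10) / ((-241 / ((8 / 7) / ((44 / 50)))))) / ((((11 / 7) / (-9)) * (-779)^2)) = 360 / 1574952045689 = 0.00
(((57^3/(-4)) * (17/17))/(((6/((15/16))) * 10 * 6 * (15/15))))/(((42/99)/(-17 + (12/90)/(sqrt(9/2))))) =34631091/7168- 226347 * sqrt(2)/17920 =4813.48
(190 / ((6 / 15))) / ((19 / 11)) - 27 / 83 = 22798 / 83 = 274.67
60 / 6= 10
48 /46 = 24 /23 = 1.04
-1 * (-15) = 15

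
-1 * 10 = -10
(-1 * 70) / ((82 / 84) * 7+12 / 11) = -4620 / 523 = -8.83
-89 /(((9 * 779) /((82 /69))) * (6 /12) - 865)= -356 /8339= -0.04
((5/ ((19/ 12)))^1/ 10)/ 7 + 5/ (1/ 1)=671/ 133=5.05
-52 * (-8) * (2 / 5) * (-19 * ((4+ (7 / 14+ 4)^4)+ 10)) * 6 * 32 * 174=-44790640128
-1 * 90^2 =-8100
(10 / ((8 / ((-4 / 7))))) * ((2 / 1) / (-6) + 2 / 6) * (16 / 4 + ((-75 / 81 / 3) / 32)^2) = 0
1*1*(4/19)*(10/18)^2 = 100/1539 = 0.06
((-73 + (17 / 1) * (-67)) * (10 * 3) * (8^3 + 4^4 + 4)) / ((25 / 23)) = -129121632 / 5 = -25824326.40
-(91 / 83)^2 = -1.20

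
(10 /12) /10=1 /12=0.08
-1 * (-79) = 79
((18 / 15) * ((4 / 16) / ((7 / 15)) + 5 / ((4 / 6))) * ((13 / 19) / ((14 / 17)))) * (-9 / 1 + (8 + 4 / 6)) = -9945 / 3724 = -2.67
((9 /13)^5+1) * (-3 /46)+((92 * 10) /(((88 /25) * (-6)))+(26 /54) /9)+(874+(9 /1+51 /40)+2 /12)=767762168949337 /913068893880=840.86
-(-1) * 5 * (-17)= -85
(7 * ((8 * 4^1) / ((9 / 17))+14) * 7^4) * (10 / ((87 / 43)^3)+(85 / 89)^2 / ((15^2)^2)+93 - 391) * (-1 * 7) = 1830396301134391076114 / 704160305505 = 2599402844.53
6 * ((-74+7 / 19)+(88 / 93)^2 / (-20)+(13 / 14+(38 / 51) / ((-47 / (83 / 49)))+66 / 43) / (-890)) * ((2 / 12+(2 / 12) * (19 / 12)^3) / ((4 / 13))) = -130652631035509581713 / 109797600933780480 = -1189.94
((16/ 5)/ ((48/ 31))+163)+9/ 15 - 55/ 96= 5283/ 32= 165.09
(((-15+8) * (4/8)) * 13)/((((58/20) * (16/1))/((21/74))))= -9555/34336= -0.28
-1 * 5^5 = -3125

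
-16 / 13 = -1.23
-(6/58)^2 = -9/841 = -0.01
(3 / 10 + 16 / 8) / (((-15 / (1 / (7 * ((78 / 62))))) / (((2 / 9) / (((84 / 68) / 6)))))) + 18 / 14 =1634233 / 1289925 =1.27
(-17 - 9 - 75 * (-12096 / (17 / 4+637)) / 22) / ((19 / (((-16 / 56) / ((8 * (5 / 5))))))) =-4003 / 55594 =-0.07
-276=-276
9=9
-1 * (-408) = 408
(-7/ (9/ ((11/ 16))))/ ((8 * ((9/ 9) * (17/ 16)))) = -77/ 1224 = -0.06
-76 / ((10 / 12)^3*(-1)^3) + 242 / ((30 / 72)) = 89016 / 125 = 712.13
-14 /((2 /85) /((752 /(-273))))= 63920 /39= 1638.97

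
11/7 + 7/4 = 3.32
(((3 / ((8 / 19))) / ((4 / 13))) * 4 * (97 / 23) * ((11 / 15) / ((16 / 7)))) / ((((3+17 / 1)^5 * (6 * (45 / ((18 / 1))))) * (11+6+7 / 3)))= 1844843 / 13660160000000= 0.00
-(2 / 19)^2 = -4 / 361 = -0.01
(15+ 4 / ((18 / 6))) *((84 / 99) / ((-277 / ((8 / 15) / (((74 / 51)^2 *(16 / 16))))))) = -793016 / 62570145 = -0.01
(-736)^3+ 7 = -398688249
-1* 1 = -1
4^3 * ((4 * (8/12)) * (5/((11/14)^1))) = 35840/33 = 1086.06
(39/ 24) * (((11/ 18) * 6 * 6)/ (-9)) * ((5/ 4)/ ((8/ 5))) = -3575/ 1152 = -3.10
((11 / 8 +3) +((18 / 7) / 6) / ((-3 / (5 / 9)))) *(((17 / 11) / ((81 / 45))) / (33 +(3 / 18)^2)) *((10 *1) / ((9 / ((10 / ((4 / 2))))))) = 4600625 / 7415793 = 0.62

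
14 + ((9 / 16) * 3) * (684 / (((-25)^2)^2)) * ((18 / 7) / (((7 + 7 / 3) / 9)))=2144871931 / 153125000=14.01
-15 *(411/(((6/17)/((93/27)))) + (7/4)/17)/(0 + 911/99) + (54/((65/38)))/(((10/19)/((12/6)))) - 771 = -144747596601/20133100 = -7189.53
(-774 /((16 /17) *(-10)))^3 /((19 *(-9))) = -31640049171 /9728000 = -3252.47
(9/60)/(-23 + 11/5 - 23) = -1/292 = -0.00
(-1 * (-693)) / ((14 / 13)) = 643.50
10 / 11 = 0.91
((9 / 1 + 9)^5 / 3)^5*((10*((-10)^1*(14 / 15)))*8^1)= -74017279331292941567037360046080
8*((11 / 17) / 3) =88 / 51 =1.73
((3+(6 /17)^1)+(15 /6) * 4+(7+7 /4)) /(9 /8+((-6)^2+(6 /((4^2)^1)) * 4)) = 1002 /1751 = 0.57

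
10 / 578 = 5 / 289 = 0.02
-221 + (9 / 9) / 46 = -10165 / 46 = -220.98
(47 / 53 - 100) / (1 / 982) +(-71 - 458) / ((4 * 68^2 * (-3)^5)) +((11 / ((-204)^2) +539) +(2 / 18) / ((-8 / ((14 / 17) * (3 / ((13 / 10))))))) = -17631357822539 / 182160576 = -96790.20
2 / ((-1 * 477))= -2 / 477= -0.00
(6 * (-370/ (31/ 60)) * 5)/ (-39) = 222000/ 403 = 550.87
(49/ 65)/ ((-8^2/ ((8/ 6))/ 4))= -49/ 780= -0.06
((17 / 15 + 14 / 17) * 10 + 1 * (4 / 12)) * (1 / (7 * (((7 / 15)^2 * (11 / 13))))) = 141375 / 9163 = 15.43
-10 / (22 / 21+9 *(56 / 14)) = -105 / 389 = -0.27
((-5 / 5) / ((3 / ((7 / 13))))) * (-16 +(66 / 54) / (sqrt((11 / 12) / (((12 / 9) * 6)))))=112 / 39 - 28 * sqrt(66) / 351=2.22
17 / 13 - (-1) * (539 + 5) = 7089 / 13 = 545.31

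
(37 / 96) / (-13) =-37 / 1248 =-0.03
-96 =-96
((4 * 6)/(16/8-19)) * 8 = -192/17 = -11.29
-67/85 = -0.79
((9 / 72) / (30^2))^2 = 1 / 51840000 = 0.00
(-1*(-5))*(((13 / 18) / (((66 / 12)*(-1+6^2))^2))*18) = 52 / 29645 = 0.00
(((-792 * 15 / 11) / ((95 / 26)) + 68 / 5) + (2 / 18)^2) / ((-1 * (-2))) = -2169733 / 15390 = -140.98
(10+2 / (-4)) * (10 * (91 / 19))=455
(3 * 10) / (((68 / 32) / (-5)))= -1200 / 17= -70.59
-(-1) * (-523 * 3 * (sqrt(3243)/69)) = -523 * sqrt(3243)/23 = -1294.93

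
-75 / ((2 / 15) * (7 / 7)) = -1125 / 2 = -562.50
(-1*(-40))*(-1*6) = -240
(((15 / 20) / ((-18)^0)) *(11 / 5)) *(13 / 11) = 39 / 20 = 1.95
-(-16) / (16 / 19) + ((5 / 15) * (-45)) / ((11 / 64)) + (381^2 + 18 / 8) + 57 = 6386687 / 44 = 145151.98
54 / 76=27 / 38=0.71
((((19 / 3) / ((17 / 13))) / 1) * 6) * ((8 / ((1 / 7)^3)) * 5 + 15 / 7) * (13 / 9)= 616865210 / 1071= 575971.25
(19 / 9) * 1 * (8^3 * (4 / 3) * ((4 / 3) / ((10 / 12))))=311296 / 135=2305.90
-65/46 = -1.41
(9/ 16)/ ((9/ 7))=0.44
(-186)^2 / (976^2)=8649 / 238144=0.04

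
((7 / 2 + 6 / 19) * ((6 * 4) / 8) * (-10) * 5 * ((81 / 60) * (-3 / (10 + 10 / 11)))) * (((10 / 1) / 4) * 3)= 1937925 / 1216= 1593.69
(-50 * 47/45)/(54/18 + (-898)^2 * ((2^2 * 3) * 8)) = -470/696733083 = -0.00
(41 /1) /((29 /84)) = 118.76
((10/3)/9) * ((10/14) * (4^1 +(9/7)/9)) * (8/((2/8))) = 46400/1323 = 35.07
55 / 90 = 11 / 18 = 0.61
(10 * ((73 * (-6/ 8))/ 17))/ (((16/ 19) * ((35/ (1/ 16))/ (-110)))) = 7.51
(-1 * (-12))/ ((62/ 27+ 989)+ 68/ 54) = 108/ 8933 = 0.01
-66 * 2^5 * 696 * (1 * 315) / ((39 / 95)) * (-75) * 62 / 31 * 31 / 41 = 68181886080000 / 533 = 127920987016.89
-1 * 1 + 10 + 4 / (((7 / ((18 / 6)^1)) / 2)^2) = 585 / 49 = 11.94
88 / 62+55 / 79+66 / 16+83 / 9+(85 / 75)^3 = 1118700871 / 66123000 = 16.92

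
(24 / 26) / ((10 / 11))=66 / 65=1.02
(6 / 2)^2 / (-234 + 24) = -3 / 70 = -0.04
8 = 8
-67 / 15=-4.47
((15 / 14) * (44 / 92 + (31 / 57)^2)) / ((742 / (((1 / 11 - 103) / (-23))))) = 81846430 / 16366234269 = 0.01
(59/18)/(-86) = -59/1548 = -0.04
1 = 1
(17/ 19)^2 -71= -25342/ 361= -70.20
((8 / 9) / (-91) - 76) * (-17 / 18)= 529142 / 7371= 71.79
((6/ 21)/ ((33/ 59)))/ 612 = 0.00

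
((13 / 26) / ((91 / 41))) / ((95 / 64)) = 0.15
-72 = -72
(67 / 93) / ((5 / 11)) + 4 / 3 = 1357 / 465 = 2.92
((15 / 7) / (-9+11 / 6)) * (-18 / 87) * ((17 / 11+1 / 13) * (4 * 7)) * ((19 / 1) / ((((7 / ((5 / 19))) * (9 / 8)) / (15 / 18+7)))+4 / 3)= 762880 / 43043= 17.72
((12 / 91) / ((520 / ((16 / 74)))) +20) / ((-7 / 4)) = -17508448 / 1531985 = -11.43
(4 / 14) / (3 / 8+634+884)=16 / 85029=0.00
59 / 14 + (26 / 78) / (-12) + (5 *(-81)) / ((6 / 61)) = -1036555 / 252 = -4113.31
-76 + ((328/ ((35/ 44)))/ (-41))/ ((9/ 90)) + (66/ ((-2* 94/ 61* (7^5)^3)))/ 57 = -1497174720421876775/ 8479144856758198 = -176.57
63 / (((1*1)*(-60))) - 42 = -861 / 20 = -43.05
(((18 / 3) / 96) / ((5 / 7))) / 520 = 7 / 41600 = 0.00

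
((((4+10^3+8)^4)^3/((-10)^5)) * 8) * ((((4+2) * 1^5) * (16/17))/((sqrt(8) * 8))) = -865420968136939491092001371499528192 * sqrt(2)/53125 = -23037930735083557267138690000000.00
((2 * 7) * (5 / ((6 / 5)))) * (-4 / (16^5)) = -175 / 786432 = -0.00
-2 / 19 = -0.11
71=71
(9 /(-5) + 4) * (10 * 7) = 154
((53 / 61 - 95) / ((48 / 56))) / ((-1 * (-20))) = -6699 / 1220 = -5.49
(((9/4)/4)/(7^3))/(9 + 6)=3/27440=0.00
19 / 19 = 1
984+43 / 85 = 83683 / 85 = 984.51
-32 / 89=-0.36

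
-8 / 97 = -0.08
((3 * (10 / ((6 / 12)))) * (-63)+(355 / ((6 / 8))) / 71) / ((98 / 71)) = -401860 / 147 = -2733.74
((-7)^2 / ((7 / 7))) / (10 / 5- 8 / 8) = 49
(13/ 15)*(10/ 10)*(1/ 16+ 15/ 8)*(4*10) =403/ 6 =67.17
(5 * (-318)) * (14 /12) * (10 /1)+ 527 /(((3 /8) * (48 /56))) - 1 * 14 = -152320 /9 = -16924.44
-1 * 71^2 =-5041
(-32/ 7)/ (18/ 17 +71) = -544/ 8575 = -0.06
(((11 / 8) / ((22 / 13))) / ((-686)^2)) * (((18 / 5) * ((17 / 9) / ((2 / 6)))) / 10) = 0.00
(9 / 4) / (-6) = -0.38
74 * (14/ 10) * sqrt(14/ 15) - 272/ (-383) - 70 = 30.80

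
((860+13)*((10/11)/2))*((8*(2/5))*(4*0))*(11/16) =0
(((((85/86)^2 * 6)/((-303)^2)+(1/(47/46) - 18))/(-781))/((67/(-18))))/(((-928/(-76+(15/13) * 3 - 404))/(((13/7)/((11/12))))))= -65555987259375/10761959122759592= -0.01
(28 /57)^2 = 784 /3249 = 0.24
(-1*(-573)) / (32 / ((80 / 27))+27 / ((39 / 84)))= 12415 / 1494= 8.31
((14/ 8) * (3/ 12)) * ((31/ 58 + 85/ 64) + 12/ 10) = 198947/ 148480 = 1.34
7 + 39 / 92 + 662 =61587 / 92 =669.42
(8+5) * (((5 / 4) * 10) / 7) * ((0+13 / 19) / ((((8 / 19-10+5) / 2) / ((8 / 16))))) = -4225 / 1218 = -3.47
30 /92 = 15 /46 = 0.33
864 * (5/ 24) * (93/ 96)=1395/ 8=174.38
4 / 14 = 2 / 7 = 0.29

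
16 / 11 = 1.45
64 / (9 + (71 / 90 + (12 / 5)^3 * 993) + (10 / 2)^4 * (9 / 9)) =144000 / 32314547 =0.00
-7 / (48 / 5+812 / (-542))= -9485 / 10978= -0.86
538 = 538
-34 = -34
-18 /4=-9 /2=-4.50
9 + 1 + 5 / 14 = 145 / 14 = 10.36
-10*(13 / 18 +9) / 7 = -125 / 9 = -13.89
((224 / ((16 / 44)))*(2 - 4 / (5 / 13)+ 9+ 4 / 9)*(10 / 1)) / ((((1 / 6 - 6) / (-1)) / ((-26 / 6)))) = -215072 / 45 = -4779.38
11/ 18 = 0.61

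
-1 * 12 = -12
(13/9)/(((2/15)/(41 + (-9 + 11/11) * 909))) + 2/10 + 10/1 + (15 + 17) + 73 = -78220.63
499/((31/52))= 25948/31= 837.03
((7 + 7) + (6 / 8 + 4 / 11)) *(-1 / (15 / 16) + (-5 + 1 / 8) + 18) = 192451 / 1056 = 182.25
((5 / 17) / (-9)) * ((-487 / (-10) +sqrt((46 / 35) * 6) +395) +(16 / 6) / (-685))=-1823591 / 125766 - 2 * sqrt(2415) / 1071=-14.59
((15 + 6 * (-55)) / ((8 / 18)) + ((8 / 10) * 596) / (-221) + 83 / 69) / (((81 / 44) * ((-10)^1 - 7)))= 2380902689 / 104989365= 22.68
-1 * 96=-96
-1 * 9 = -9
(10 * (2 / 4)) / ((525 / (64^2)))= 39.01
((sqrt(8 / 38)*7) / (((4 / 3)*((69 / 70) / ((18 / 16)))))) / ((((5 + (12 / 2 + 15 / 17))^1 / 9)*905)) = 67473*sqrt(19) / 127820752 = 0.00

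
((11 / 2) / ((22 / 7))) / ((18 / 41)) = 287 / 72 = 3.99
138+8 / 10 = 694 / 5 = 138.80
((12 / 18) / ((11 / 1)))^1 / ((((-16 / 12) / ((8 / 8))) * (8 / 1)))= -1 / 176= -0.01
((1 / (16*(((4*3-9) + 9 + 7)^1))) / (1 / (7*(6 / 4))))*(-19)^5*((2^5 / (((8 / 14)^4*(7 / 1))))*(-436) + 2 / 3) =102314886779 / 64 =1598670105.92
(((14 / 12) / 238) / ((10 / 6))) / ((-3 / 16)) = -4 / 255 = -0.02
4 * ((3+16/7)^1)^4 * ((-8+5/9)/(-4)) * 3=125568787/7203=17432.85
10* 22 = 220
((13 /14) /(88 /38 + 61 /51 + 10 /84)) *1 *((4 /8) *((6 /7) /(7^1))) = 323 /20629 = 0.02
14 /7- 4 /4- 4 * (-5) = 21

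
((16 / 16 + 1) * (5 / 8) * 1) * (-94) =-235 / 2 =-117.50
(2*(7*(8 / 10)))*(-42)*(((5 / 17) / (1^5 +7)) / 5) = -3.46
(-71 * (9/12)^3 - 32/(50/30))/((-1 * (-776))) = -15729/248320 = -0.06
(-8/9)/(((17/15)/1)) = -40/51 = -0.78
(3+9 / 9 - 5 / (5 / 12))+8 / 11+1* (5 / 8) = -585 / 88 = -6.65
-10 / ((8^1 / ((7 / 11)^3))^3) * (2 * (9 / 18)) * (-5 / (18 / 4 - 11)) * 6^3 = -27238684725 / 490453119728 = -0.06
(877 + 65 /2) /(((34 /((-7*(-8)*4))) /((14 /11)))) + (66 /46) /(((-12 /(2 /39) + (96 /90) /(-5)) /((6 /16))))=271138014197 /35553584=7626.18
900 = 900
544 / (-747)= -544 / 747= -0.73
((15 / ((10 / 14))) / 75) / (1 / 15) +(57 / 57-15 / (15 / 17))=-59 / 5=-11.80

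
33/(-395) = -33/395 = -0.08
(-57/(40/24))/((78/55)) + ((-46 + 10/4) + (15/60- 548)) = -31999/52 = -615.37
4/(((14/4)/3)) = 3.43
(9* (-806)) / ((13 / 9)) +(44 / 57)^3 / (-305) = -283662055214 / 56483865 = -5022.00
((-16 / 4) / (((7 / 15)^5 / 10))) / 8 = -3796875 / 16807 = -225.91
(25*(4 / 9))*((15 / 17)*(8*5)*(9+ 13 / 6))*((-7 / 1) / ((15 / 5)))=-4690000 / 459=-10217.86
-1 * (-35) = 35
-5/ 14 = -0.36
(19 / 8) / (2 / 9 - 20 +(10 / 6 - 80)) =-171 / 7064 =-0.02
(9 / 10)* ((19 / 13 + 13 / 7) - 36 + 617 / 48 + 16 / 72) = -17.64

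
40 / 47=0.85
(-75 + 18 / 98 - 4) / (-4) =19.70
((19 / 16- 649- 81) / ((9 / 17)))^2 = 4366434241 / 2304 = 1895153.75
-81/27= -3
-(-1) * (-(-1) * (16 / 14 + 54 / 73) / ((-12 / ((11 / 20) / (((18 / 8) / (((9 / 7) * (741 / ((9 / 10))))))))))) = -1306877 / 32193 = -40.60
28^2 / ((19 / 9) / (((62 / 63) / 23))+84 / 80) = 69440 / 4463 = 15.56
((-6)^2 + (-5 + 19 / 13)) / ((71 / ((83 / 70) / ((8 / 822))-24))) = 5779923 / 129220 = 44.73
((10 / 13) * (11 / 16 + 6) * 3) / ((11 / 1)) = 1605 / 1144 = 1.40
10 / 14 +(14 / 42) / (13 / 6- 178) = 5261 / 7385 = 0.71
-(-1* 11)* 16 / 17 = 176 / 17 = 10.35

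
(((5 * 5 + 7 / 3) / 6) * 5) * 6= 410 / 3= 136.67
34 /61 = 0.56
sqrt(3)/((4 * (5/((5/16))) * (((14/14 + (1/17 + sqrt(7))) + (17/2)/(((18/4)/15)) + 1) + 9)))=-2601 * sqrt(21)/257143936 + 14637 * sqrt(3)/36734848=0.00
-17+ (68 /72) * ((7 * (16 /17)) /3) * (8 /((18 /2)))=-3683 /243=-15.16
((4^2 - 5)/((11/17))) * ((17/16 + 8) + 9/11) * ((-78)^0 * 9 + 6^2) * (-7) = -52911.05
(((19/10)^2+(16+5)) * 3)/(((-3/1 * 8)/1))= -2461/800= -3.08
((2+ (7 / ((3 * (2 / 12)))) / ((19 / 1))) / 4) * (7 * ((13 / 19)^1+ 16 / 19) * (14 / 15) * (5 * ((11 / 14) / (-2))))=-29029 / 2166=-13.40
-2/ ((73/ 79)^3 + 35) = -493039/ 8822691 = -0.06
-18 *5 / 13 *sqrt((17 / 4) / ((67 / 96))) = -180 *sqrt(6834) / 871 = -17.08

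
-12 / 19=-0.63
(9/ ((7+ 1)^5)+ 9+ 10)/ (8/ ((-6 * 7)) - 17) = -13074621/ 11829248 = -1.11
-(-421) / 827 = 421 / 827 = 0.51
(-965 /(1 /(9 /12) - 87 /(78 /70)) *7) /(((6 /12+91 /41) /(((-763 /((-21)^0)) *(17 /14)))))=-488163585 /16279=-29987.32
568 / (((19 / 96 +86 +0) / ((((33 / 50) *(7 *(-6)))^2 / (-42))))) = -623500416 / 5171875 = -120.56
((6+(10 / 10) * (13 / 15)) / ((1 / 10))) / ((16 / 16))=206 / 3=68.67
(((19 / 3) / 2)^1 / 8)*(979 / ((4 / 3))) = 18601 / 64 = 290.64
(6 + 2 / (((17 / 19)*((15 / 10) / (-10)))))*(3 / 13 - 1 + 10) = -82.17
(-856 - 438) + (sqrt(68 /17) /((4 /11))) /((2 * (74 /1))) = -383013 /296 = -1293.96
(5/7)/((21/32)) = 160/147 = 1.09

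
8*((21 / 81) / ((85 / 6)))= 112 / 765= 0.15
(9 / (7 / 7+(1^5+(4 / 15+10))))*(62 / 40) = 837 / 736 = 1.14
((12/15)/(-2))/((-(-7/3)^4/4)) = 648/12005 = 0.05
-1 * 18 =-18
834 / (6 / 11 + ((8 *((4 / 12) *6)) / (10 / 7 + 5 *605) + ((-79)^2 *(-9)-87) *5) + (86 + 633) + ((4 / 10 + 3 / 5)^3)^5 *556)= -194351190 / 65250836833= -0.00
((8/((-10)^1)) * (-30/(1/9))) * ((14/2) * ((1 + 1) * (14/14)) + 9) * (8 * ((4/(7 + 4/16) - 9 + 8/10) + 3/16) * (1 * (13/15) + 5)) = -1261202976/725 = -1739590.31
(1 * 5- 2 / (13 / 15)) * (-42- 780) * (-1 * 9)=258930 / 13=19917.69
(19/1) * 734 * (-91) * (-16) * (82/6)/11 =832520416/33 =25227891.39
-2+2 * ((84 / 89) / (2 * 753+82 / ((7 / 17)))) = -265429 / 132788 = -2.00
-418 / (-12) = 209 / 6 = 34.83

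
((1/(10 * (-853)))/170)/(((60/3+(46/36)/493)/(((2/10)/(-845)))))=261/31985374963750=0.00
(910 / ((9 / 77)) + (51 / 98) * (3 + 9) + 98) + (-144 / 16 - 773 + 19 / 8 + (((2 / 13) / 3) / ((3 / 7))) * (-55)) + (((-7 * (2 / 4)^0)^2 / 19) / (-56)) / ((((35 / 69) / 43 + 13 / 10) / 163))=7097.87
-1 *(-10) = 10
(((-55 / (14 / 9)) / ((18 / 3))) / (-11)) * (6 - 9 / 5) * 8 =18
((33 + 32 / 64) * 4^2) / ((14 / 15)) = 4020 / 7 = 574.29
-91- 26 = -117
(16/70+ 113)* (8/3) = 10568/35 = 301.94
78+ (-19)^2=439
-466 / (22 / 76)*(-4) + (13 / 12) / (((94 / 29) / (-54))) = 13279093 / 2068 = 6421.22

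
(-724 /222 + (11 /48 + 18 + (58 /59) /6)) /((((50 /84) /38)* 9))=42176029 /392940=107.33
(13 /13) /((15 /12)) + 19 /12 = 143 /60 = 2.38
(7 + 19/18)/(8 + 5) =0.62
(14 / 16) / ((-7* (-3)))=1 / 24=0.04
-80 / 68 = -20 / 17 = -1.18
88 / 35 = 2.51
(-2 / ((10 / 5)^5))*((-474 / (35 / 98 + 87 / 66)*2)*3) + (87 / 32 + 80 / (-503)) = 75205619 / 692128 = 108.66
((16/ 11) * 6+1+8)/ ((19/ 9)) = 1755/ 209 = 8.40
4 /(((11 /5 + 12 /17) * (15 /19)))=68 /39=1.74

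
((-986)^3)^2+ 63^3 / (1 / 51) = 918885693033337933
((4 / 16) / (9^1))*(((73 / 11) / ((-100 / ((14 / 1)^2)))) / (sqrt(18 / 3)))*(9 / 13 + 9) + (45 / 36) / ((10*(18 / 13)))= 13 / 144 - 25039*sqrt(6) / 42900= -1.34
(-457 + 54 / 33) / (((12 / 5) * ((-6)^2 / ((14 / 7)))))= -25045 / 2376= -10.54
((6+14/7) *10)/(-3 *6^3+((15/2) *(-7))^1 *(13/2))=-320/3957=-0.08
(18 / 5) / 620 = 9 / 1550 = 0.01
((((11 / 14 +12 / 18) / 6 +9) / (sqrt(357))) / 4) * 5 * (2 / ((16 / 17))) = 1.30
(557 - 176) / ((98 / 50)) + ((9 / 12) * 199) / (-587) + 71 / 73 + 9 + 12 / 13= 22385976883 / 109184348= 205.03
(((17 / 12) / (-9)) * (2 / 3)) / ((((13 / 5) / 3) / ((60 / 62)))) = -425 / 3627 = -0.12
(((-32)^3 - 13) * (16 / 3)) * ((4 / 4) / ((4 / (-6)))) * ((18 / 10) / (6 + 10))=295029 / 10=29502.90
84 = 84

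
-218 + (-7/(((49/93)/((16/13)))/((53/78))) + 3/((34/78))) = -4469235/20111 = -222.23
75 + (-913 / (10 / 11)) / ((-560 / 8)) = 62543 / 700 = 89.35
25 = 25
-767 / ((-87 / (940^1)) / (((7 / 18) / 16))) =1261715 / 6264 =201.42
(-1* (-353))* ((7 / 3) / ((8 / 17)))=42007 / 24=1750.29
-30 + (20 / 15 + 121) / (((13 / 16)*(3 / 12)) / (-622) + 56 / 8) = -10468334 / 835929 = -12.52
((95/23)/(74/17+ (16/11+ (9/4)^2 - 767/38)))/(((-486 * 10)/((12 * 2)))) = 2160224/986449185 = 0.00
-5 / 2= -2.50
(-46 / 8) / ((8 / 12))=-69 / 8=-8.62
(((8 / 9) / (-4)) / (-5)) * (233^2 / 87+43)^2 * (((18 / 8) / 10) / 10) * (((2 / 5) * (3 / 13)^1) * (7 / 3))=235723663 / 2459925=95.83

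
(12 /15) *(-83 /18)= -166 /45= -3.69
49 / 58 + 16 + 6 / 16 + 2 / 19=17.33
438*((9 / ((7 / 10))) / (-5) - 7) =-29346 / 7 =-4192.29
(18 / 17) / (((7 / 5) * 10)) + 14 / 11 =1765 / 1309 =1.35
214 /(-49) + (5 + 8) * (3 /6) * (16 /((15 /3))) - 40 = -5774 /245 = -23.57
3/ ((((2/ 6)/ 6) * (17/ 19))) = 1026/ 17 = 60.35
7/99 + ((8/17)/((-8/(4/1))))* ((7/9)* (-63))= 19523/1683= 11.60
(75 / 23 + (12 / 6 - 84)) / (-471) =1811 / 10833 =0.17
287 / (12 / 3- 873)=-287 / 869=-0.33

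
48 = 48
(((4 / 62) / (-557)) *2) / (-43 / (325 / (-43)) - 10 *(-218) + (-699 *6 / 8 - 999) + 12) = -5200 / 15139204857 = -0.00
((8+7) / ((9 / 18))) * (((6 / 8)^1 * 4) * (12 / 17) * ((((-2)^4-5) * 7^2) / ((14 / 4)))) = 166320 / 17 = 9783.53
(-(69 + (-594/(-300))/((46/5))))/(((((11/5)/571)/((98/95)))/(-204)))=90863984862/24035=3780486.16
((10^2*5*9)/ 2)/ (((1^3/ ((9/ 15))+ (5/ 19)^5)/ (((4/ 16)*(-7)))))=-11699567775/ 4955948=-2360.71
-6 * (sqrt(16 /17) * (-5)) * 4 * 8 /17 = 3840 * sqrt(17) /289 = 54.78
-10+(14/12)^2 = -311/36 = -8.64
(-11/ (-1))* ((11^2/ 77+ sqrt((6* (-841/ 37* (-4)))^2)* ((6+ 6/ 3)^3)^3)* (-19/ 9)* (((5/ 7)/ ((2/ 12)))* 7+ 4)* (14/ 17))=-15853364240003356/ 333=-47607700420430.50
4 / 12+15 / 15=4 / 3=1.33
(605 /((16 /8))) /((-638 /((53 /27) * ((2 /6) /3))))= -2915 /28188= -0.10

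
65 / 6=10.83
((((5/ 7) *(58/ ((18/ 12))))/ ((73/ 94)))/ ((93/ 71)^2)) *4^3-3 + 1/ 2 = 35112626375/ 26517834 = 1324.11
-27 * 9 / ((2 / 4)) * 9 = -4374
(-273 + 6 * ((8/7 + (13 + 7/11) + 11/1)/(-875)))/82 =-3681057/1104950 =-3.33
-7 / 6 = -1.17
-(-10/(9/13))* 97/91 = 970/63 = 15.40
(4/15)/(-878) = -2/6585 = -0.00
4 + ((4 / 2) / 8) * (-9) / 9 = 3.75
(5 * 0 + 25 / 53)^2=625 / 2809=0.22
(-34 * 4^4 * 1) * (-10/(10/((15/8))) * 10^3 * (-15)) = -244800000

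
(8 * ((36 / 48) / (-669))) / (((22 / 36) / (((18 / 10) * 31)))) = -0.82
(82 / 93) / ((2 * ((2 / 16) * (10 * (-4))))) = -41 / 465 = -0.09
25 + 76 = 101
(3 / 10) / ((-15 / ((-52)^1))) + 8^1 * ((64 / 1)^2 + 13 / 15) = 32775.97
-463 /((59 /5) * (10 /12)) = -2778 /59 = -47.08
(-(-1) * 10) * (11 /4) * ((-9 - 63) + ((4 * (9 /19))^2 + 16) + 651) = 11885005 /722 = 16461.23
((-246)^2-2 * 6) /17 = 60504 /17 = 3559.06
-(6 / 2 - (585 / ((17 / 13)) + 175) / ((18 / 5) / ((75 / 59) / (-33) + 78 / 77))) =115008913 / 695079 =165.46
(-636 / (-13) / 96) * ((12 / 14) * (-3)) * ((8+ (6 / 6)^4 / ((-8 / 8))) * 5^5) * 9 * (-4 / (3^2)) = 1490625 / 13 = 114663.46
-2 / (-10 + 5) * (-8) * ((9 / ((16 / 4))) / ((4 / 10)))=-18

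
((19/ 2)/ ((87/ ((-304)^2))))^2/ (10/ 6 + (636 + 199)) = 385399857152/ 3166365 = 121716.81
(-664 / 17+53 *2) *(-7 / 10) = -3983 / 85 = -46.86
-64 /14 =-32 /7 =-4.57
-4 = -4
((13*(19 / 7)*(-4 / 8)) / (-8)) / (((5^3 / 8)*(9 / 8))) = 988 / 7875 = 0.13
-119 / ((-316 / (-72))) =-27.11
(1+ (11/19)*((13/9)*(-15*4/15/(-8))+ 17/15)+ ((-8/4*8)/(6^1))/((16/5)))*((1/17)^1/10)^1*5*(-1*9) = -0.33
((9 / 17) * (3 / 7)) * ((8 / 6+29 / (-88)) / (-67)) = -0.00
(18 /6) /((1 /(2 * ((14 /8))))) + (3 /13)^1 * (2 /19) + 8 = 9151 /494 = 18.52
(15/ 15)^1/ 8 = 1/ 8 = 0.12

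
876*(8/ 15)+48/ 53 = 124048/ 265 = 468.11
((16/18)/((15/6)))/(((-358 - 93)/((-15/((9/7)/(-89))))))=-9968/12177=-0.82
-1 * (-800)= 800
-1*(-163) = 163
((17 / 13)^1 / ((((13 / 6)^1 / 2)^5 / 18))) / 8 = 9517824 / 4826809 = 1.97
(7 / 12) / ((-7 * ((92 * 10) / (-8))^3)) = 1 / 18250500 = 0.00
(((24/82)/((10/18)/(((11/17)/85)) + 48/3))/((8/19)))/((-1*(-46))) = 0.00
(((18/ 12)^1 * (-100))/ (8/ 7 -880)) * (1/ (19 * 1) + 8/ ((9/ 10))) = 267575/ 175332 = 1.53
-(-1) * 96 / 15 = 32 / 5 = 6.40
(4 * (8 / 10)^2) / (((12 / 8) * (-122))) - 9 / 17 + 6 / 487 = -20115431 / 37876425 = -0.53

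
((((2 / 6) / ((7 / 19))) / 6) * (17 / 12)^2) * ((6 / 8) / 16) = 5491 / 387072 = 0.01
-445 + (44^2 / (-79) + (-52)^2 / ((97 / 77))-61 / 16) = 205142237 / 122608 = 1673.16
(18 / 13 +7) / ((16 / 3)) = 327 / 208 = 1.57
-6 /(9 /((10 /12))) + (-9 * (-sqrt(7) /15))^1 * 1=-5 /9 + 3 * sqrt(7) /5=1.03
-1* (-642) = 642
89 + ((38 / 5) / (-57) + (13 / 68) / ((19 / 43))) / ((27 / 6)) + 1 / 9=7777181 / 87210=89.18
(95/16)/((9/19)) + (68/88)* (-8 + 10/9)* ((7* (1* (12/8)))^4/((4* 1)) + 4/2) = -34159841/2112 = -16174.17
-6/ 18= -1/ 3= -0.33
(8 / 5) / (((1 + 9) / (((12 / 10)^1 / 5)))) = 24 / 625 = 0.04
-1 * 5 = -5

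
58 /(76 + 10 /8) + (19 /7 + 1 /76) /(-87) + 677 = 1076953149 /1589084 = 677.72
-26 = -26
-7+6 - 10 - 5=-16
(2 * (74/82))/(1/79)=5846/41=142.59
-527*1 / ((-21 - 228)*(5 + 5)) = 527 / 2490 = 0.21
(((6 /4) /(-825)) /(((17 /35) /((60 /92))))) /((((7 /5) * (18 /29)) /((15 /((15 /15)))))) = -725 /17204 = -0.04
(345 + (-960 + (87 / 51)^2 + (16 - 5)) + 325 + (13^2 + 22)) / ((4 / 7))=-172137 / 1156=-148.91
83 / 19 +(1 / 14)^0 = 102 / 19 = 5.37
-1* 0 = 0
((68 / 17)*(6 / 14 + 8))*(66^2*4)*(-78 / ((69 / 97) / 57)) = -591125648256 / 161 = -3671587877.37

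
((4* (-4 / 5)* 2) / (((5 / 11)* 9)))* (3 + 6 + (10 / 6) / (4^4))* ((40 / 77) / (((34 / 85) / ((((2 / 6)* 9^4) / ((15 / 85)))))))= -3174903 / 14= -226778.79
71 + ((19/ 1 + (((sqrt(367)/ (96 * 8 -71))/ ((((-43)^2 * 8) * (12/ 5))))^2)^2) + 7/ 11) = 233592474619240980563503572267921467/ 2577248967714795171713680325738496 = 90.64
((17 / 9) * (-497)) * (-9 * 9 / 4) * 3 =228123 / 4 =57030.75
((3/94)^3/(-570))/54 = -1/946865760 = -0.00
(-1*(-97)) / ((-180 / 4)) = -97 / 45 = -2.16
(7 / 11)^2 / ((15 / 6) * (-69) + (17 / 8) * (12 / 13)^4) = -2798978 / 1181615457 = -0.00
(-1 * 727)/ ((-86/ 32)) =270.51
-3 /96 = -1 /32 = -0.03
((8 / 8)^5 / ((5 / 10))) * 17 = 34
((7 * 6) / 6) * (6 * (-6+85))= 3318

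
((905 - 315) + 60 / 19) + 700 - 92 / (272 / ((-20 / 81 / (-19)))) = 33832775 / 26163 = 1293.15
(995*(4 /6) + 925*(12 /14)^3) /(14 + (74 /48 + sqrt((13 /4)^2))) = 10255760 /154693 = 66.30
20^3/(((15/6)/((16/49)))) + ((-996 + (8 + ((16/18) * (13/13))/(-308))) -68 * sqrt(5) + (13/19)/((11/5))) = 5272627/92169 -68 * sqrt(5) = -94.85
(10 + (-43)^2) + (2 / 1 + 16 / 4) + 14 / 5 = 9339 / 5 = 1867.80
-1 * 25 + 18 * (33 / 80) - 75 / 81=-19981 / 1080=-18.50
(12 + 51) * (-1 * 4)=-252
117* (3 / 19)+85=1966 / 19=103.47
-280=-280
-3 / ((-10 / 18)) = 27 / 5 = 5.40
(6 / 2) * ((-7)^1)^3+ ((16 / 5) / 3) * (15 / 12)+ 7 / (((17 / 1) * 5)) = -262034 / 255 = -1027.58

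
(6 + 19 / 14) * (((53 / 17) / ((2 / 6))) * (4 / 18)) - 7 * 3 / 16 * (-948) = 1798625 / 1428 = 1259.54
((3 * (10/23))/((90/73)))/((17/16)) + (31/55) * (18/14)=776947/451605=1.72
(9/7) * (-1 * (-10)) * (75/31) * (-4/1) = -27000/217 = -124.42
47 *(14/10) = 329/5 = 65.80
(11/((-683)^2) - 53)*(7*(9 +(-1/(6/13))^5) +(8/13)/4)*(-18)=-258616.17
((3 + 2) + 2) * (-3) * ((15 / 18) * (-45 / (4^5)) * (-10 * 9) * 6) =-415.28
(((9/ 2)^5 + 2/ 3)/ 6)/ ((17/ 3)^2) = 9.58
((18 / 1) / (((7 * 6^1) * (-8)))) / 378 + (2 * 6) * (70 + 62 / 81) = 17975549 / 21168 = 849.19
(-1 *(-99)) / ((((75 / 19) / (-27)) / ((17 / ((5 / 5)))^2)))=-4892481 / 25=-195699.24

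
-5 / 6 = -0.83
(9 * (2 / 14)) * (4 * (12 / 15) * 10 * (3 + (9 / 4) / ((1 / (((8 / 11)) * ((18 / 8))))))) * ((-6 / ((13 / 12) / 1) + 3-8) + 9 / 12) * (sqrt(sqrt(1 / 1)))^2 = -384804 / 143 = -2690.94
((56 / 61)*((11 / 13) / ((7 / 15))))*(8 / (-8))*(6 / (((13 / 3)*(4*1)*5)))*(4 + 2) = -7128 / 10309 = -0.69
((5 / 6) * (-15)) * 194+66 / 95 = -230309 / 95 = -2424.31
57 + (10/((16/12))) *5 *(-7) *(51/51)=-411/2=-205.50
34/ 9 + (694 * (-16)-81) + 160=-99191/ 9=-11021.22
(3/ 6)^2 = 1/ 4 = 0.25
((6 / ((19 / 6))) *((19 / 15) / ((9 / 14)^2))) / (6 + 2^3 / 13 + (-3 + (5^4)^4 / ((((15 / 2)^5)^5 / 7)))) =124935843568331250000 / 77778446573016343937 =1.61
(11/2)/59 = 11/118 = 0.09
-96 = -96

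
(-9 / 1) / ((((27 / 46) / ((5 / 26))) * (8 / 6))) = -115 / 52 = -2.21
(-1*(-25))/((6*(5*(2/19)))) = 95/12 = 7.92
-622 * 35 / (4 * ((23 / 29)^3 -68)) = 53094853 / 658514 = 80.63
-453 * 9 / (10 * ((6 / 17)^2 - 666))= 130917 / 213820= 0.61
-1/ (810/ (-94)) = 0.12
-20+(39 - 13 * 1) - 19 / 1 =-13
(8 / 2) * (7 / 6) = 14 / 3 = 4.67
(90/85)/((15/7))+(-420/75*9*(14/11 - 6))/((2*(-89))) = -70266/83215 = -0.84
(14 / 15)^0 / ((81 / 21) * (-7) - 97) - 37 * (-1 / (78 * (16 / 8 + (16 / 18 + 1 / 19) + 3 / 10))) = 1235521 / 8935316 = 0.14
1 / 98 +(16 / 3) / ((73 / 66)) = 34569 / 7154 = 4.83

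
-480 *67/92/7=-8040/161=-49.94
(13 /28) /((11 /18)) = 117 /154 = 0.76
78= 78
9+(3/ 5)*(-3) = 36/ 5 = 7.20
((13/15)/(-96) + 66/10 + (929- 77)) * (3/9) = 1236371/4320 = 286.20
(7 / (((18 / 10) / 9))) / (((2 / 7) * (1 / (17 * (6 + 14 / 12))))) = 179095 / 12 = 14924.58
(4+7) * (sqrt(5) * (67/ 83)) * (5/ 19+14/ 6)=109076 * sqrt(5)/ 4731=51.55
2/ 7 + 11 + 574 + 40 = 4377/ 7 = 625.29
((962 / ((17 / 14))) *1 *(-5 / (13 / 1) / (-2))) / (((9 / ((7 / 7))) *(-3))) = -2590 / 459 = -5.64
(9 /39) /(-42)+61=11101 /182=60.99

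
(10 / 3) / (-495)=-2 / 297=-0.01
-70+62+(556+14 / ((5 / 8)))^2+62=8365014 / 25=334600.56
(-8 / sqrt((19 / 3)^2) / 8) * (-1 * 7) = 21 / 19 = 1.11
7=7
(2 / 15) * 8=16 / 15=1.07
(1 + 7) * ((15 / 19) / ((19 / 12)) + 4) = 12992 / 361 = 35.99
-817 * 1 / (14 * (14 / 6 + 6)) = -2451 / 350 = -7.00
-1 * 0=0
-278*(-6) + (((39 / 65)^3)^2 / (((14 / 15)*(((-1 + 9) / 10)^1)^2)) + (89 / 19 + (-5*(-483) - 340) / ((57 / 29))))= 4354628659 / 1596000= 2728.46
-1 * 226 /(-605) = 226 /605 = 0.37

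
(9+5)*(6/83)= 84/83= 1.01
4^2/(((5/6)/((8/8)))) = 96/5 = 19.20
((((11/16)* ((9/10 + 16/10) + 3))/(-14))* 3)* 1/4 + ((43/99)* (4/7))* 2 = 52127/177408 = 0.29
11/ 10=1.10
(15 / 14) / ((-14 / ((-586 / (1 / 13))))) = 583.01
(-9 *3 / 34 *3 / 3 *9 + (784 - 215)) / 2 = 19103 / 68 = 280.93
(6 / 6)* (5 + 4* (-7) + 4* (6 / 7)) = -137 / 7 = -19.57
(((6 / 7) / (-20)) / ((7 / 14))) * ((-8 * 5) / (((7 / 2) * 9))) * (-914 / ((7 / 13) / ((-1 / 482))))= 95056 / 247989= 0.38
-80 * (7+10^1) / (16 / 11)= -935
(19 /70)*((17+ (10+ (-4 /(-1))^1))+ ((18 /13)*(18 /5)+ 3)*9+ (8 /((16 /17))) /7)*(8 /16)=1799471 /127400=14.12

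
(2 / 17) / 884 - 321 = -2411993 / 7514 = -321.00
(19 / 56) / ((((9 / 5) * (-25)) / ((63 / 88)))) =-19 / 3520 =-0.01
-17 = -17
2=2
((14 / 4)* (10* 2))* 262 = 18340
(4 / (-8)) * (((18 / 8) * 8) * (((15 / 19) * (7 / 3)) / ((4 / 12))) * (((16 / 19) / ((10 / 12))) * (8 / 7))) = -20736 / 361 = -57.44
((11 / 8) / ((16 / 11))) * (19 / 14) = 2299 / 1792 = 1.28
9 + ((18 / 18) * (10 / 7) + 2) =87 / 7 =12.43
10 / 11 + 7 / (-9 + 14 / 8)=-18 / 319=-0.06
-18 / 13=-1.38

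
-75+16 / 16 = -74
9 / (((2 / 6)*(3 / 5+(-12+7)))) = -135 / 22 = -6.14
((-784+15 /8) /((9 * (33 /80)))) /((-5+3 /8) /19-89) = 1902128 /805761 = 2.36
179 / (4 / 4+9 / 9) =179 / 2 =89.50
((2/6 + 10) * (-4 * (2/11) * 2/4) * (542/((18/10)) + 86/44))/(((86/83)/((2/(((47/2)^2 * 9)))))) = -1235184088/2792902761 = -0.44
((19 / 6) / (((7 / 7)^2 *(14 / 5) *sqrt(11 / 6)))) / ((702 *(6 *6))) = 95 *sqrt(66) / 23351328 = 0.00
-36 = -36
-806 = -806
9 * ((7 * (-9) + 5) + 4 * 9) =-198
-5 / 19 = -0.26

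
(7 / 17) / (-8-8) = -7 / 272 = -0.03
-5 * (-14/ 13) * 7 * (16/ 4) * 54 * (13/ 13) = 105840/ 13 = 8141.54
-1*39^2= -1521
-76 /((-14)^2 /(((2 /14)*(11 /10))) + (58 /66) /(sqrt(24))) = -2477502720 /40659493559 + 145464*sqrt(6) /40659493559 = -0.06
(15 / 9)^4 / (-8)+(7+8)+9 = 14927 / 648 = 23.04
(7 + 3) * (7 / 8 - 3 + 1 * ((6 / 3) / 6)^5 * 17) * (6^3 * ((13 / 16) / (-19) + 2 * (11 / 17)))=-7598725 / 1368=-5554.62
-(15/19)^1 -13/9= -382/171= -2.23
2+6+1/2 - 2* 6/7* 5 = -1/14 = -0.07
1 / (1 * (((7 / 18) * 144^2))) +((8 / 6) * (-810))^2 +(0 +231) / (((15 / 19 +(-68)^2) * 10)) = 590358152734829 / 506136960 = 1166400.01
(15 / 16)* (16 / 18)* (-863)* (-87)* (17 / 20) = 425459 / 8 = 53182.38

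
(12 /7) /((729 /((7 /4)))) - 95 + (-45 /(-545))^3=-29894272289 /314692047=-95.00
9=9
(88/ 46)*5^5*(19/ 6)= 1306250/ 69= 18931.16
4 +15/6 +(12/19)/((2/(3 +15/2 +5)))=433/38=11.39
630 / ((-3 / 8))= -1680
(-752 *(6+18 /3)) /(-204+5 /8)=72192 /1627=44.37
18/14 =9/7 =1.29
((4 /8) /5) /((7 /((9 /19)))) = 9 /1330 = 0.01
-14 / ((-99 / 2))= 28 / 99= 0.28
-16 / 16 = -1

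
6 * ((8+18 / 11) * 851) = 541236 / 11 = 49203.27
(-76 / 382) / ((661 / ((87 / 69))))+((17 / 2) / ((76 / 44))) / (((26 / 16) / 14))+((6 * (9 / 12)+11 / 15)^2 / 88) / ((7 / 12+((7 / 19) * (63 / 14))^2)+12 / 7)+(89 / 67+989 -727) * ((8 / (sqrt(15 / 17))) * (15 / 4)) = 8452.49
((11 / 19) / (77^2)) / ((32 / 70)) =5 / 23408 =0.00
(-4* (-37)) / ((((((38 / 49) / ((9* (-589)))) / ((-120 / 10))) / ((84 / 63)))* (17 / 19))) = 307542816 / 17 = 18090753.88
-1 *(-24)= 24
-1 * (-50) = 50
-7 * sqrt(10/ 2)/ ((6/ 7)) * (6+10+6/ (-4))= -1421 * sqrt(5)/ 12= -264.79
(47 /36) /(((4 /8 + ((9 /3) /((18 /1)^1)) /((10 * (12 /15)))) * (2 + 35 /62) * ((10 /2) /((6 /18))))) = 0.07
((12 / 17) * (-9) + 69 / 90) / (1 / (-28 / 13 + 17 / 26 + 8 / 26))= 88319 / 13260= 6.66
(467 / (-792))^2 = 218089 / 627264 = 0.35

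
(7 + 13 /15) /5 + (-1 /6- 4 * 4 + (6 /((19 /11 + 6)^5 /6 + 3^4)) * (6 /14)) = -69185699262053 /4741090106550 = -14.59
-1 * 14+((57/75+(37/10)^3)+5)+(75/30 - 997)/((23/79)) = -77590001/23000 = -3373.48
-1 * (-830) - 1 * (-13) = 843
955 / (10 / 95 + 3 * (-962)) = -18145 / 54832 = -0.33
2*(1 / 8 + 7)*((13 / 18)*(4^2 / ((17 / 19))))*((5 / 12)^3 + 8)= 65462657 / 44064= 1485.63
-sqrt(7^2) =-7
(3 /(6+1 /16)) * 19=912 /97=9.40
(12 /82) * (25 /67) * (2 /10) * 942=28260 /2747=10.29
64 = 64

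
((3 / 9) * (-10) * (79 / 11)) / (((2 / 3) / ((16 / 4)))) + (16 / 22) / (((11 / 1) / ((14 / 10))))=-86844 / 605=-143.54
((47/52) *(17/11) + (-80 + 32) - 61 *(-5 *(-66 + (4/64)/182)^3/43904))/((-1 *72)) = 24373011189546495397/858624710991151104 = 28.39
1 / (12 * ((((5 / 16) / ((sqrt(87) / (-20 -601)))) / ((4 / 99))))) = -16 * sqrt(87) / 922185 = -0.00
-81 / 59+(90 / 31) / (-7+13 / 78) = -134811 / 74989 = -1.80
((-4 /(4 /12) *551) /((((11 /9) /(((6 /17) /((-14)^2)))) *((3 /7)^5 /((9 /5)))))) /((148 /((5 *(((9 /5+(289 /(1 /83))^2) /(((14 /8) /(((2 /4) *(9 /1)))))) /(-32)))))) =1048584233391471 /553520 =1894392674.87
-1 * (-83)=83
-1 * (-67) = 67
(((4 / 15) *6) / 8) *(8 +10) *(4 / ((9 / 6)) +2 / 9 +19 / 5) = 602 / 25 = 24.08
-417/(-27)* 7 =973/9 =108.11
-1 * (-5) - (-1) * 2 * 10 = 25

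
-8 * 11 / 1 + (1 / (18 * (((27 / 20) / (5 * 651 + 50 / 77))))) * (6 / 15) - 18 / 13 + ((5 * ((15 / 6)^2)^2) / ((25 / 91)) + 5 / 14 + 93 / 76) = 50040994163 / 73945872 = 676.72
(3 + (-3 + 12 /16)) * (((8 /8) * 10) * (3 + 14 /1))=255 /2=127.50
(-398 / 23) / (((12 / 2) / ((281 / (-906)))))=55919 / 62514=0.89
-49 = -49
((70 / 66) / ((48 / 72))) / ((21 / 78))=65 / 11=5.91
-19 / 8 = -2.38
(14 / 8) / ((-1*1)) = -7 / 4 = -1.75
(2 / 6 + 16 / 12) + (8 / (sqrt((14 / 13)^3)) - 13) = -34 / 3 + 26 * sqrt(182) / 49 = -4.17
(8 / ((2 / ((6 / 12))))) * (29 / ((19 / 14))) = 812 / 19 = 42.74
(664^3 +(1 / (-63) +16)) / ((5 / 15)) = 18443562479 / 21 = 878264879.95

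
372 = 372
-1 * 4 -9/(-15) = -17/5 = -3.40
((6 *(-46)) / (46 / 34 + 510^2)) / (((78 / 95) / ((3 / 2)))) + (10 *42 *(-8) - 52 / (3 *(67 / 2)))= -38827313556571 / 11553962199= -3360.52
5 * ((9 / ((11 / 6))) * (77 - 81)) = -1080 / 11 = -98.18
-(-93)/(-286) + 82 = 23359/286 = 81.67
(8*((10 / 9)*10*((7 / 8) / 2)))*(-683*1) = -239050 / 9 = -26561.11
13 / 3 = 4.33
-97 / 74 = -1.31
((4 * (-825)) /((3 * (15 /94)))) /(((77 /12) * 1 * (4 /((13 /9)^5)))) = -698030840 /413343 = -1688.74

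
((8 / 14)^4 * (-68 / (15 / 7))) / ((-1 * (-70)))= -0.05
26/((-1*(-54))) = 13/27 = 0.48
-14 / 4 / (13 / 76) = -266 / 13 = -20.46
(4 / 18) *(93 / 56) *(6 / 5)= 31 / 70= 0.44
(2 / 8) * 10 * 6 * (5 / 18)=25 / 6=4.17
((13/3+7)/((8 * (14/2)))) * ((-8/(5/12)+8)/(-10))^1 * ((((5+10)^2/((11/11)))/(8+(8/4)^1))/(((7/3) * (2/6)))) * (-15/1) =-1377/14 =-98.36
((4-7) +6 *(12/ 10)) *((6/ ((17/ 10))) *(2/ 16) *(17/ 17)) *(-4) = -126/ 17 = -7.41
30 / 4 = 15 / 2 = 7.50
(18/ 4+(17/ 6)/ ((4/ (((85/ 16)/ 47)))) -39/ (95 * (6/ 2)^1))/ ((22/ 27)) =6233049/ 1143040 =5.45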